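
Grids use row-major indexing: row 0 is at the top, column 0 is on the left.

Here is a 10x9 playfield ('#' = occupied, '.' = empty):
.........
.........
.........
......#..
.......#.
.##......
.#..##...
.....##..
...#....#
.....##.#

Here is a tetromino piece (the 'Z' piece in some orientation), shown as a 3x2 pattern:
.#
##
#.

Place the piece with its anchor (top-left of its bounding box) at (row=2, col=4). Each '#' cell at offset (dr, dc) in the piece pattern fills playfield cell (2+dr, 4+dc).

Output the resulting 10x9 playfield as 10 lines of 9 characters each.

Fill (2+0,4+1) = (2,5)
Fill (2+1,4+0) = (3,4)
Fill (2+1,4+1) = (3,5)
Fill (2+2,4+0) = (4,4)

Answer: .........
.........
.....#...
....###..
....#..#.
.##......
.#..##...
.....##..
...#....#
.....##.#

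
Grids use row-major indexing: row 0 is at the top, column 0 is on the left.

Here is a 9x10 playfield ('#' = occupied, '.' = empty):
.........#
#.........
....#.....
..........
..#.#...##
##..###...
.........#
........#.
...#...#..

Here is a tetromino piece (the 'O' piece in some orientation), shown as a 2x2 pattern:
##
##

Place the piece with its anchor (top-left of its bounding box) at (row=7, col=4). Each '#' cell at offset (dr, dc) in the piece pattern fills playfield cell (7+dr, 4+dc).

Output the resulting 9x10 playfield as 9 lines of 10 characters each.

Fill (7+0,4+0) = (7,4)
Fill (7+0,4+1) = (7,5)
Fill (7+1,4+0) = (8,4)
Fill (7+1,4+1) = (8,5)

Answer: .........#
#.........
....#.....
..........
..#.#...##
##..###...
.........#
....##..#.
...###.#..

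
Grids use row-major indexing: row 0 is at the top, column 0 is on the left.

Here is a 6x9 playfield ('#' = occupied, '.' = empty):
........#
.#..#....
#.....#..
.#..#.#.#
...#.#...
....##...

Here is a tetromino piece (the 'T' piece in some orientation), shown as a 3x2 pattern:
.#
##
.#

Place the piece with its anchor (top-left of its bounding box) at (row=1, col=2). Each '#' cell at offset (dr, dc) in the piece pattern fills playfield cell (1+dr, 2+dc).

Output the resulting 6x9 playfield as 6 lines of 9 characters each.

Answer: ........#
.#.##....
#.##..#..
.#.##.#.#
...#.#...
....##...

Derivation:
Fill (1+0,2+1) = (1,3)
Fill (1+1,2+0) = (2,2)
Fill (1+1,2+1) = (2,3)
Fill (1+2,2+1) = (3,3)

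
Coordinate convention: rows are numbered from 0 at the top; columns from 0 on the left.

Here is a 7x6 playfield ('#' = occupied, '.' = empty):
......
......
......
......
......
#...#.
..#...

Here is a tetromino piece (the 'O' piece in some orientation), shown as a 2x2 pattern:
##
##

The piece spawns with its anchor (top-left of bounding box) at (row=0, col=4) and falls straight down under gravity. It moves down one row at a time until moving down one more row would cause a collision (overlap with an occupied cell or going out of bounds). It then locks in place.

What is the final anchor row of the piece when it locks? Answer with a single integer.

Answer: 3

Derivation:
Spawn at (row=0, col=4). Try each row:
  row 0: fits
  row 1: fits
  row 2: fits
  row 3: fits
  row 4: blocked -> lock at row 3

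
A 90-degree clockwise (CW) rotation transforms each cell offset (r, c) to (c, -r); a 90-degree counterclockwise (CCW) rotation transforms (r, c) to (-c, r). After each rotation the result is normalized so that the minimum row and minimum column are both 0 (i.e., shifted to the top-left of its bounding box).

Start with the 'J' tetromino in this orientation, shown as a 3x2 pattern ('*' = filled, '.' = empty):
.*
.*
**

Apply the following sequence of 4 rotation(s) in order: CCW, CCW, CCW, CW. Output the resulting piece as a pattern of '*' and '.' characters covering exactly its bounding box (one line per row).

Answer: **
*.
*.

Derivation:
Start:
.*
.*
**
After rotation 1 (CCW):
***
..*
After rotation 2 (CCW):
**
*.
*.
After rotation 3 (CCW):
*..
***
After rotation 4 (CW):
**
*.
*.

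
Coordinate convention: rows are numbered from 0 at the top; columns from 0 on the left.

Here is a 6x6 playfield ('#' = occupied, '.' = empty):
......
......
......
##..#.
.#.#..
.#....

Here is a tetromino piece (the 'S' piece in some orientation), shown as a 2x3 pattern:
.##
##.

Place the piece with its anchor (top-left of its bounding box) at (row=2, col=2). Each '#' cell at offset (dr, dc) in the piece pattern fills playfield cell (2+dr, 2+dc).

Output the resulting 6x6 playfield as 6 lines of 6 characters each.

Answer: ......
......
...##.
#####.
.#.#..
.#....

Derivation:
Fill (2+0,2+1) = (2,3)
Fill (2+0,2+2) = (2,4)
Fill (2+1,2+0) = (3,2)
Fill (2+1,2+1) = (3,3)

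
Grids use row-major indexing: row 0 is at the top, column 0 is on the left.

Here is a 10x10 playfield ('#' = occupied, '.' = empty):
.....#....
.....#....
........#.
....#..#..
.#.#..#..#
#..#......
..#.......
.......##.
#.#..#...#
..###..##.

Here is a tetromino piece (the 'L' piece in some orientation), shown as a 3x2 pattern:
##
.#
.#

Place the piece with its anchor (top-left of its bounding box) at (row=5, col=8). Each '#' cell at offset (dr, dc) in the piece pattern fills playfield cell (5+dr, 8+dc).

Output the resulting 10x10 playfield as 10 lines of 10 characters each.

Answer: .....#....
.....#....
........#.
....#..#..
.#.#..#..#
#..#....##
..#......#
.......###
#.#..#...#
..###..##.

Derivation:
Fill (5+0,8+0) = (5,8)
Fill (5+0,8+1) = (5,9)
Fill (5+1,8+1) = (6,9)
Fill (5+2,8+1) = (7,9)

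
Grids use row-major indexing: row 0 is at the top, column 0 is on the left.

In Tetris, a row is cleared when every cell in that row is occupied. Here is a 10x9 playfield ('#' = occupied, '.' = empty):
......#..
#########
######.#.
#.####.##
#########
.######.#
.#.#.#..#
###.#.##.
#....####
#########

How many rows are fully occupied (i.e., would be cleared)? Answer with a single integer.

Check each row:
  row 0: 8 empty cells -> not full
  row 1: 0 empty cells -> FULL (clear)
  row 2: 2 empty cells -> not full
  row 3: 2 empty cells -> not full
  row 4: 0 empty cells -> FULL (clear)
  row 5: 2 empty cells -> not full
  row 6: 5 empty cells -> not full
  row 7: 3 empty cells -> not full
  row 8: 4 empty cells -> not full
  row 9: 0 empty cells -> FULL (clear)
Total rows cleared: 3

Answer: 3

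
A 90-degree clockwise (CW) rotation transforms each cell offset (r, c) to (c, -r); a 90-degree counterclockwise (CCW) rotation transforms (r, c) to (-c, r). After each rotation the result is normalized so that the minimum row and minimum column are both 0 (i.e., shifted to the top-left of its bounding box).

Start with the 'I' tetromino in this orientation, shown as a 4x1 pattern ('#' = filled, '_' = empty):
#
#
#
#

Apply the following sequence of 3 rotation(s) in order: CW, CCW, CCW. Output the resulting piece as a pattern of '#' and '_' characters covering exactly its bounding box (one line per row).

Start:
#
#
#
#
After rotation 1 (CW):
####
After rotation 2 (CCW):
#
#
#
#
After rotation 3 (CCW):
####

Answer: ####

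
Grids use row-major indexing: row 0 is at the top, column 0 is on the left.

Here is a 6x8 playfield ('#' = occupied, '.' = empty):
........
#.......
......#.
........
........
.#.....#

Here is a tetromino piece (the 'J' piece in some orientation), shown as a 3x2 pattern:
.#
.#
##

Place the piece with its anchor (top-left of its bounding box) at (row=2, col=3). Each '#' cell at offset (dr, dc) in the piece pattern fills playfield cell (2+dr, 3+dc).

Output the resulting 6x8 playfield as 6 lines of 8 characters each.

Fill (2+0,3+1) = (2,4)
Fill (2+1,3+1) = (3,4)
Fill (2+2,3+0) = (4,3)
Fill (2+2,3+1) = (4,4)

Answer: ........
#.......
....#.#.
....#...
...##...
.#.....#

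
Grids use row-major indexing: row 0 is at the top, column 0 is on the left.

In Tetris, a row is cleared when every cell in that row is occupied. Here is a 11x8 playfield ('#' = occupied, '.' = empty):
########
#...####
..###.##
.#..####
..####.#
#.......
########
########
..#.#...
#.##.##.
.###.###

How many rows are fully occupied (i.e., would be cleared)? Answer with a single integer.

Check each row:
  row 0: 0 empty cells -> FULL (clear)
  row 1: 3 empty cells -> not full
  row 2: 3 empty cells -> not full
  row 3: 3 empty cells -> not full
  row 4: 3 empty cells -> not full
  row 5: 7 empty cells -> not full
  row 6: 0 empty cells -> FULL (clear)
  row 7: 0 empty cells -> FULL (clear)
  row 8: 6 empty cells -> not full
  row 9: 3 empty cells -> not full
  row 10: 2 empty cells -> not full
Total rows cleared: 3

Answer: 3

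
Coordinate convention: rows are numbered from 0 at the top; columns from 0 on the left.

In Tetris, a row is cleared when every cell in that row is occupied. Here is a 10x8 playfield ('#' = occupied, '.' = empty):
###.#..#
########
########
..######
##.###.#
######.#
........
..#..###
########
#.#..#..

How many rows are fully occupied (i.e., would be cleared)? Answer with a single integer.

Check each row:
  row 0: 3 empty cells -> not full
  row 1: 0 empty cells -> FULL (clear)
  row 2: 0 empty cells -> FULL (clear)
  row 3: 2 empty cells -> not full
  row 4: 2 empty cells -> not full
  row 5: 1 empty cell -> not full
  row 6: 8 empty cells -> not full
  row 7: 4 empty cells -> not full
  row 8: 0 empty cells -> FULL (clear)
  row 9: 5 empty cells -> not full
Total rows cleared: 3

Answer: 3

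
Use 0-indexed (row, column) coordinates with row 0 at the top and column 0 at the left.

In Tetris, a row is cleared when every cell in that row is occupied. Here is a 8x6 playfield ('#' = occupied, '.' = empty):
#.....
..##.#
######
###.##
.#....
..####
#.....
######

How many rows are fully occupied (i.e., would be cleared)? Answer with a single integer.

Answer: 2

Derivation:
Check each row:
  row 0: 5 empty cells -> not full
  row 1: 3 empty cells -> not full
  row 2: 0 empty cells -> FULL (clear)
  row 3: 1 empty cell -> not full
  row 4: 5 empty cells -> not full
  row 5: 2 empty cells -> not full
  row 6: 5 empty cells -> not full
  row 7: 0 empty cells -> FULL (clear)
Total rows cleared: 2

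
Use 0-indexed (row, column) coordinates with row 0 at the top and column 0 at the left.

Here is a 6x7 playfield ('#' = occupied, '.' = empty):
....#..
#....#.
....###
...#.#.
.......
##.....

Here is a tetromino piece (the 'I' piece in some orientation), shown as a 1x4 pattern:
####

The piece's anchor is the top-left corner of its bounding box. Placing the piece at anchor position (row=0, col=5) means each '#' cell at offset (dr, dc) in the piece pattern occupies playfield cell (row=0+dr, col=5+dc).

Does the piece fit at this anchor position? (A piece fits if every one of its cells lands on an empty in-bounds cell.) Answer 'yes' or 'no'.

Check each piece cell at anchor (0, 5):
  offset (0,0) -> (0,5): empty -> OK
  offset (0,1) -> (0,6): empty -> OK
  offset (0,2) -> (0,7): out of bounds -> FAIL
  offset (0,3) -> (0,8): out of bounds -> FAIL
All cells valid: no

Answer: no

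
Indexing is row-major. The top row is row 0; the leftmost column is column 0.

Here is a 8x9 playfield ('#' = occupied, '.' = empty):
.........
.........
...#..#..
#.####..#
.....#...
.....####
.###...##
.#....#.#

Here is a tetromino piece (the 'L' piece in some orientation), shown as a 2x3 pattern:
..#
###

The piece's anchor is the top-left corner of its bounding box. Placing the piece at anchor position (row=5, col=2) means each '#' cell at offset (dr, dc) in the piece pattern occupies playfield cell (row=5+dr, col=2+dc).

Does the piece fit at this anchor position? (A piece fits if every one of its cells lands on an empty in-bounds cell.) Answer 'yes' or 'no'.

Answer: no

Derivation:
Check each piece cell at anchor (5, 2):
  offset (0,2) -> (5,4): empty -> OK
  offset (1,0) -> (6,2): occupied ('#') -> FAIL
  offset (1,1) -> (6,3): occupied ('#') -> FAIL
  offset (1,2) -> (6,4): empty -> OK
All cells valid: no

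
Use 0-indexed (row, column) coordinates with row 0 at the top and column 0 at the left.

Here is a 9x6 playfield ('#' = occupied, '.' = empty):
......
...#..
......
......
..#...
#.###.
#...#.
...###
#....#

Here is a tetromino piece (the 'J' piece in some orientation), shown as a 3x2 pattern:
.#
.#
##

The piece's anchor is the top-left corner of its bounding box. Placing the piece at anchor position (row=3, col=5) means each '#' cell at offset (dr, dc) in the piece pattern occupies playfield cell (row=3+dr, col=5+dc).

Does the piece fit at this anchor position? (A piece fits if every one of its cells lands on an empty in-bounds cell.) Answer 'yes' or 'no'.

Check each piece cell at anchor (3, 5):
  offset (0,1) -> (3,6): out of bounds -> FAIL
  offset (1,1) -> (4,6): out of bounds -> FAIL
  offset (2,0) -> (5,5): empty -> OK
  offset (2,1) -> (5,6): out of bounds -> FAIL
All cells valid: no

Answer: no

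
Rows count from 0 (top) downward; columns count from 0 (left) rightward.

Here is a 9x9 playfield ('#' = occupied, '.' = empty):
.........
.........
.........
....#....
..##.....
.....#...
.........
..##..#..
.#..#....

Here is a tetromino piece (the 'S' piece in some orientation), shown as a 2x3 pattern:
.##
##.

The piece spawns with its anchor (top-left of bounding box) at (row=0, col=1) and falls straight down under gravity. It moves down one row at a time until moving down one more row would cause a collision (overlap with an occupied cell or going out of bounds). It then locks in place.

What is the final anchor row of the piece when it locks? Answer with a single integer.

Answer: 2

Derivation:
Spawn at (row=0, col=1). Try each row:
  row 0: fits
  row 1: fits
  row 2: fits
  row 3: blocked -> lock at row 2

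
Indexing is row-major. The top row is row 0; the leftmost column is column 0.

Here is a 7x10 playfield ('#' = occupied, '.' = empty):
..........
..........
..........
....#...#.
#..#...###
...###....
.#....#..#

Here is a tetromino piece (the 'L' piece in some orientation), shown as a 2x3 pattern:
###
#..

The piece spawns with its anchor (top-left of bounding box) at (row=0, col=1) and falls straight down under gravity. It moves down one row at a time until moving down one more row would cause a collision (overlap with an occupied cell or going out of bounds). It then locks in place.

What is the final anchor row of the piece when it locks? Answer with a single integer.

Spawn at (row=0, col=1). Try each row:
  row 0: fits
  row 1: fits
  row 2: fits
  row 3: fits
  row 4: blocked -> lock at row 3

Answer: 3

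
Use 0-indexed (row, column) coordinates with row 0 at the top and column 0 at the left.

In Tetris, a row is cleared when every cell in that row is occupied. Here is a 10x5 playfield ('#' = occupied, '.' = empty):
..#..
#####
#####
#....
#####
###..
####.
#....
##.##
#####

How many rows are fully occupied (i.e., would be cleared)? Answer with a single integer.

Check each row:
  row 0: 4 empty cells -> not full
  row 1: 0 empty cells -> FULL (clear)
  row 2: 0 empty cells -> FULL (clear)
  row 3: 4 empty cells -> not full
  row 4: 0 empty cells -> FULL (clear)
  row 5: 2 empty cells -> not full
  row 6: 1 empty cell -> not full
  row 7: 4 empty cells -> not full
  row 8: 1 empty cell -> not full
  row 9: 0 empty cells -> FULL (clear)
Total rows cleared: 4

Answer: 4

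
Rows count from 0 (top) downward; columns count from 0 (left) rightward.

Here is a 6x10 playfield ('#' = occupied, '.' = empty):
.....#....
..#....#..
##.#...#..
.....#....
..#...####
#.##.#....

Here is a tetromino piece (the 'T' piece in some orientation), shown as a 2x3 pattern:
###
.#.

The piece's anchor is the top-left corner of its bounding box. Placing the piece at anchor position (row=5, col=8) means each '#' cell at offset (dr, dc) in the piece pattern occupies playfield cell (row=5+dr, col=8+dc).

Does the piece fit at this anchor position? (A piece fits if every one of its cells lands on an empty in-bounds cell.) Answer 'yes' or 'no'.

Check each piece cell at anchor (5, 8):
  offset (0,0) -> (5,8): empty -> OK
  offset (0,1) -> (5,9): empty -> OK
  offset (0,2) -> (5,10): out of bounds -> FAIL
  offset (1,1) -> (6,9): out of bounds -> FAIL
All cells valid: no

Answer: no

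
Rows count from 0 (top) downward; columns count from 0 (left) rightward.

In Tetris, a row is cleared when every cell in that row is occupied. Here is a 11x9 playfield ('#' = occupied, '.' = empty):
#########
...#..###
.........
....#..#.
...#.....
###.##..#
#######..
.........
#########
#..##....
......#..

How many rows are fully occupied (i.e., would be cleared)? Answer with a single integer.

Answer: 2

Derivation:
Check each row:
  row 0: 0 empty cells -> FULL (clear)
  row 1: 5 empty cells -> not full
  row 2: 9 empty cells -> not full
  row 3: 7 empty cells -> not full
  row 4: 8 empty cells -> not full
  row 5: 3 empty cells -> not full
  row 6: 2 empty cells -> not full
  row 7: 9 empty cells -> not full
  row 8: 0 empty cells -> FULL (clear)
  row 9: 6 empty cells -> not full
  row 10: 8 empty cells -> not full
Total rows cleared: 2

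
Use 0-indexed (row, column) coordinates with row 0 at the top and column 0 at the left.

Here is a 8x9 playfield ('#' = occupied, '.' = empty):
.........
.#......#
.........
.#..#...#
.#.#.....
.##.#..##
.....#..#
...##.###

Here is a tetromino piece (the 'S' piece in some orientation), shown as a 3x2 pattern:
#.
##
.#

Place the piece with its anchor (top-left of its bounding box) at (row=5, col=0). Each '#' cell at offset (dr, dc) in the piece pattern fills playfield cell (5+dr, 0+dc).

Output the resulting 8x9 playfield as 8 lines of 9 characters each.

Answer: .........
.#......#
.........
.#..#...#
.#.#.....
###.#..##
##...#..#
.#.##.###

Derivation:
Fill (5+0,0+0) = (5,0)
Fill (5+1,0+0) = (6,0)
Fill (5+1,0+1) = (6,1)
Fill (5+2,0+1) = (7,1)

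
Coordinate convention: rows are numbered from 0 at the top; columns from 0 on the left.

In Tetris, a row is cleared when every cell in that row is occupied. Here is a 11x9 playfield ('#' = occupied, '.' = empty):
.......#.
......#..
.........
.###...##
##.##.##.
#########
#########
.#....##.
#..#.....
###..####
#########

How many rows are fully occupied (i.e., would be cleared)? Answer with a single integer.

Answer: 3

Derivation:
Check each row:
  row 0: 8 empty cells -> not full
  row 1: 8 empty cells -> not full
  row 2: 9 empty cells -> not full
  row 3: 4 empty cells -> not full
  row 4: 3 empty cells -> not full
  row 5: 0 empty cells -> FULL (clear)
  row 6: 0 empty cells -> FULL (clear)
  row 7: 6 empty cells -> not full
  row 8: 7 empty cells -> not full
  row 9: 2 empty cells -> not full
  row 10: 0 empty cells -> FULL (clear)
Total rows cleared: 3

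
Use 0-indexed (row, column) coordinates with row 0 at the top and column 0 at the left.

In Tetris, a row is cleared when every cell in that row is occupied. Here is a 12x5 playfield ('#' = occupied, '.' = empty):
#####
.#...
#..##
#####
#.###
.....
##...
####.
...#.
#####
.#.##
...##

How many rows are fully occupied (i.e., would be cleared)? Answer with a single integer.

Check each row:
  row 0: 0 empty cells -> FULL (clear)
  row 1: 4 empty cells -> not full
  row 2: 2 empty cells -> not full
  row 3: 0 empty cells -> FULL (clear)
  row 4: 1 empty cell -> not full
  row 5: 5 empty cells -> not full
  row 6: 3 empty cells -> not full
  row 7: 1 empty cell -> not full
  row 8: 4 empty cells -> not full
  row 9: 0 empty cells -> FULL (clear)
  row 10: 2 empty cells -> not full
  row 11: 3 empty cells -> not full
Total rows cleared: 3

Answer: 3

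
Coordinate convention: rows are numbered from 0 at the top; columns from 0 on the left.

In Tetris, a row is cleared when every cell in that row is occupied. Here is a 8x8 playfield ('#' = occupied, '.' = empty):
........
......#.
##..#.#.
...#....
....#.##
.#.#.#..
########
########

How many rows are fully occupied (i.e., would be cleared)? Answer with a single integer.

Answer: 2

Derivation:
Check each row:
  row 0: 8 empty cells -> not full
  row 1: 7 empty cells -> not full
  row 2: 4 empty cells -> not full
  row 3: 7 empty cells -> not full
  row 4: 5 empty cells -> not full
  row 5: 5 empty cells -> not full
  row 6: 0 empty cells -> FULL (clear)
  row 7: 0 empty cells -> FULL (clear)
Total rows cleared: 2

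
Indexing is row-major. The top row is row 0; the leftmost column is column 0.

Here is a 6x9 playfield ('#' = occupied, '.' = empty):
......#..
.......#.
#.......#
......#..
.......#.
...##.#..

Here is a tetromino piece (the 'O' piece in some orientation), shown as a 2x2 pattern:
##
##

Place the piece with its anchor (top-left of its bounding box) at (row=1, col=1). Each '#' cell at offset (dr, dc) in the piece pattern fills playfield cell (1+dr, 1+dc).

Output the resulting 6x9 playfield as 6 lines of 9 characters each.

Answer: ......#..
.##....#.
###.....#
......#..
.......#.
...##.#..

Derivation:
Fill (1+0,1+0) = (1,1)
Fill (1+0,1+1) = (1,2)
Fill (1+1,1+0) = (2,1)
Fill (1+1,1+1) = (2,2)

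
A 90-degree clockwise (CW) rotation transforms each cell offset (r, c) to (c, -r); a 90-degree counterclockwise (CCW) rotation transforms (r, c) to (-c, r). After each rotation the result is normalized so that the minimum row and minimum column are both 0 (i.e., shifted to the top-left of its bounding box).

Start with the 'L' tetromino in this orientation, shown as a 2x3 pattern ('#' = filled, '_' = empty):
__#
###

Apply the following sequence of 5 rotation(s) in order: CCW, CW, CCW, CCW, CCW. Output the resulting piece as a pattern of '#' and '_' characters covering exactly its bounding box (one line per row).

Start:
__#
###
After rotation 1 (CCW):
##
_#
_#
After rotation 2 (CW):
__#
###
After rotation 3 (CCW):
##
_#
_#
After rotation 4 (CCW):
###
#__
After rotation 5 (CCW):
#_
#_
##

Answer: #_
#_
##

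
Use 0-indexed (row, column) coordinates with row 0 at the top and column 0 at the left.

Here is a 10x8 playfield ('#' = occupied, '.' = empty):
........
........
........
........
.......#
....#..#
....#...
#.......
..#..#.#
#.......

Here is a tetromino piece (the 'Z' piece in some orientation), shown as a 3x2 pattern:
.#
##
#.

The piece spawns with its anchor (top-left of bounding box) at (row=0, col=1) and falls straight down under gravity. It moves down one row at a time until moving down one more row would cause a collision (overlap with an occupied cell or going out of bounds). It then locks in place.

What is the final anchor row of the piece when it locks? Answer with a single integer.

Answer: 6

Derivation:
Spawn at (row=0, col=1). Try each row:
  row 0: fits
  row 1: fits
  row 2: fits
  row 3: fits
  row 4: fits
  row 5: fits
  row 6: fits
  row 7: blocked -> lock at row 6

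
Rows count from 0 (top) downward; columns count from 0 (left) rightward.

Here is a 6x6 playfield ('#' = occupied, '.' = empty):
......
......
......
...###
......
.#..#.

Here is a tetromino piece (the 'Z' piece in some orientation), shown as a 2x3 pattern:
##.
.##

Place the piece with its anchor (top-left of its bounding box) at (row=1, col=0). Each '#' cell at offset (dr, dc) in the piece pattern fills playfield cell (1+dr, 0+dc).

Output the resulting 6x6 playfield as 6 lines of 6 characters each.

Answer: ......
##....
.##...
...###
......
.#..#.

Derivation:
Fill (1+0,0+0) = (1,0)
Fill (1+0,0+1) = (1,1)
Fill (1+1,0+1) = (2,1)
Fill (1+1,0+2) = (2,2)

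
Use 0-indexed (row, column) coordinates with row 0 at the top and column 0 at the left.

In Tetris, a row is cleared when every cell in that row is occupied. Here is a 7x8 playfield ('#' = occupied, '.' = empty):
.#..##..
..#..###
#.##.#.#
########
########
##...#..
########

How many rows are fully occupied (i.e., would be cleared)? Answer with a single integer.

Answer: 3

Derivation:
Check each row:
  row 0: 5 empty cells -> not full
  row 1: 4 empty cells -> not full
  row 2: 3 empty cells -> not full
  row 3: 0 empty cells -> FULL (clear)
  row 4: 0 empty cells -> FULL (clear)
  row 5: 5 empty cells -> not full
  row 6: 0 empty cells -> FULL (clear)
Total rows cleared: 3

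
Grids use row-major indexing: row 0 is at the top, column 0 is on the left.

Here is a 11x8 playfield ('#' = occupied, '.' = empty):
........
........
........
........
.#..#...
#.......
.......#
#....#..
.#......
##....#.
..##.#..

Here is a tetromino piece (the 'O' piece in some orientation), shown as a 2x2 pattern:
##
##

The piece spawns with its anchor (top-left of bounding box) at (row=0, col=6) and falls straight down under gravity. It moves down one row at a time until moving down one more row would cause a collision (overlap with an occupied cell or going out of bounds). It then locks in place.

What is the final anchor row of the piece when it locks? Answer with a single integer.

Spawn at (row=0, col=6). Try each row:
  row 0: fits
  row 1: fits
  row 2: fits
  row 3: fits
  row 4: fits
  row 5: blocked -> lock at row 4

Answer: 4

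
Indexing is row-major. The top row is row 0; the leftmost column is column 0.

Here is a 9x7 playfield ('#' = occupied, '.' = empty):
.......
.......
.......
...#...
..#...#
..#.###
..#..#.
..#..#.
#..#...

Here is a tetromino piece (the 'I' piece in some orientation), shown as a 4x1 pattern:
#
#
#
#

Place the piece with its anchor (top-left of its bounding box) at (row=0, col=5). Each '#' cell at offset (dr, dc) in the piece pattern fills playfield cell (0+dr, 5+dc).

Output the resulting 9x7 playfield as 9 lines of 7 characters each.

Answer: .....#.
.....#.
.....#.
...#.#.
..#...#
..#.###
..#..#.
..#..#.
#..#...

Derivation:
Fill (0+0,5+0) = (0,5)
Fill (0+1,5+0) = (1,5)
Fill (0+2,5+0) = (2,5)
Fill (0+3,5+0) = (3,5)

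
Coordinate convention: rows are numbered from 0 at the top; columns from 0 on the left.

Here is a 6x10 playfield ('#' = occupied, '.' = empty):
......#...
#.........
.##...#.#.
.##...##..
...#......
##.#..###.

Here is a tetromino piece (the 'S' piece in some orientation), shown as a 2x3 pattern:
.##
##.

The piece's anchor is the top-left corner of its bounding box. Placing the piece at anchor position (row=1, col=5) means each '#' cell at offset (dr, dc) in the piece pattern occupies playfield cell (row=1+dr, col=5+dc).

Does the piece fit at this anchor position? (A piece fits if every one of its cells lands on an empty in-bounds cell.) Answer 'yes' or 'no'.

Answer: no

Derivation:
Check each piece cell at anchor (1, 5):
  offset (0,1) -> (1,6): empty -> OK
  offset (0,2) -> (1,7): empty -> OK
  offset (1,0) -> (2,5): empty -> OK
  offset (1,1) -> (2,6): occupied ('#') -> FAIL
All cells valid: no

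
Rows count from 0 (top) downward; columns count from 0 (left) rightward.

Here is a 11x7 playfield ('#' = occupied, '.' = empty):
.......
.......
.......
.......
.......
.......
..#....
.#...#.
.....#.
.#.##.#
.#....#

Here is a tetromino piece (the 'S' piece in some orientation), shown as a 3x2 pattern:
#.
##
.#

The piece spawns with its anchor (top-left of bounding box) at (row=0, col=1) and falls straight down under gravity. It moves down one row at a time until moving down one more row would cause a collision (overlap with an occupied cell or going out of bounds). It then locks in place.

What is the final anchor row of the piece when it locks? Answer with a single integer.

Spawn at (row=0, col=1). Try each row:
  row 0: fits
  row 1: fits
  row 2: fits
  row 3: fits
  row 4: blocked -> lock at row 3

Answer: 3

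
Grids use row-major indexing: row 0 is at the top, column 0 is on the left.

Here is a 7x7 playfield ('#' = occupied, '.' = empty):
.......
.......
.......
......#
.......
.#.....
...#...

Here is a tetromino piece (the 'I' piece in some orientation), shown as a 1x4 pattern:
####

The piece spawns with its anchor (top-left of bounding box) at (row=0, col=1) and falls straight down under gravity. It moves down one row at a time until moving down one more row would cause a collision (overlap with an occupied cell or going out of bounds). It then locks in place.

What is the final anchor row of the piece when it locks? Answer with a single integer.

Spawn at (row=0, col=1). Try each row:
  row 0: fits
  row 1: fits
  row 2: fits
  row 3: fits
  row 4: fits
  row 5: blocked -> lock at row 4

Answer: 4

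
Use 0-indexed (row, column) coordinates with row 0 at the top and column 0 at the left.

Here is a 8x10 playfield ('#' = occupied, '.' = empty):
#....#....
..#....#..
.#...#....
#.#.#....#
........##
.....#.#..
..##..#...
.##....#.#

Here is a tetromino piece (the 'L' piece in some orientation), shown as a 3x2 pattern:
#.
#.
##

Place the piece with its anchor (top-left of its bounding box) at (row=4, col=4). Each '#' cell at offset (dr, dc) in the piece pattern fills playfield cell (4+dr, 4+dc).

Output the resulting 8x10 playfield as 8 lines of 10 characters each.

Answer: #....#....
..#....#..
.#...#....
#.#.#....#
....#...##
....##.#..
..#####...
.##....#.#

Derivation:
Fill (4+0,4+0) = (4,4)
Fill (4+1,4+0) = (5,4)
Fill (4+2,4+0) = (6,4)
Fill (4+2,4+1) = (6,5)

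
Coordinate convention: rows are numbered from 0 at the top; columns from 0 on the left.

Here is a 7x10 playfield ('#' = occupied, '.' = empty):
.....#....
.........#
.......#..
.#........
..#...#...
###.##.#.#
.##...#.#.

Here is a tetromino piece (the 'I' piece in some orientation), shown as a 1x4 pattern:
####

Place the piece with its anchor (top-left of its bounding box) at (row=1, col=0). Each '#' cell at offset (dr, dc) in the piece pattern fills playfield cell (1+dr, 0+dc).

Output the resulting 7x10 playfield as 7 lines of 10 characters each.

Fill (1+0,0+0) = (1,0)
Fill (1+0,0+1) = (1,1)
Fill (1+0,0+2) = (1,2)
Fill (1+0,0+3) = (1,3)

Answer: .....#....
####.....#
.......#..
.#........
..#...#...
###.##.#.#
.##...#.#.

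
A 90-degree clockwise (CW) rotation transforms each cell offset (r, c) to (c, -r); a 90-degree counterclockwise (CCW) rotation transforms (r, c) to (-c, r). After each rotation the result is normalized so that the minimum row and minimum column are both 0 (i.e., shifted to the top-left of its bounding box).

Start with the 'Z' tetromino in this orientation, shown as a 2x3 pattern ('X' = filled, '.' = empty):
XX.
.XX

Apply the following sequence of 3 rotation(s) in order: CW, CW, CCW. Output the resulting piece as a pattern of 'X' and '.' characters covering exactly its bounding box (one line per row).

Answer: .X
XX
X.

Derivation:
Start:
XX.
.XX
After rotation 1 (CW):
.X
XX
X.
After rotation 2 (CW):
XX.
.XX
After rotation 3 (CCW):
.X
XX
X.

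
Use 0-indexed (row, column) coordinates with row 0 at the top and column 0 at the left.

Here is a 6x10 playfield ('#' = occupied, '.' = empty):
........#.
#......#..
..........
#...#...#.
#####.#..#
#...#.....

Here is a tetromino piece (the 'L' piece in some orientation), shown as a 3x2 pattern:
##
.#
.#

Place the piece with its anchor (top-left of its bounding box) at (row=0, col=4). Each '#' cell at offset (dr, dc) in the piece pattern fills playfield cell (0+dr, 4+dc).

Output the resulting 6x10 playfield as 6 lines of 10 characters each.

Fill (0+0,4+0) = (0,4)
Fill (0+0,4+1) = (0,5)
Fill (0+1,4+1) = (1,5)
Fill (0+2,4+1) = (2,5)

Answer: ....##..#.
#....#.#..
.....#....
#...#...#.
#####.#..#
#...#.....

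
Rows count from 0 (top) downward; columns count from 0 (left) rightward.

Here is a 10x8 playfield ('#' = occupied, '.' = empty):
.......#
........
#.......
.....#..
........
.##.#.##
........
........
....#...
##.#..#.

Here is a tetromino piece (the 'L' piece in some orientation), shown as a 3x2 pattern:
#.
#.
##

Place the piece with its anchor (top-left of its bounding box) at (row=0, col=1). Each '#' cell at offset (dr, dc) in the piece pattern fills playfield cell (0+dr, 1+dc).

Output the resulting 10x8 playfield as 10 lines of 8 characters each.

Fill (0+0,1+0) = (0,1)
Fill (0+1,1+0) = (1,1)
Fill (0+2,1+0) = (2,1)
Fill (0+2,1+1) = (2,2)

Answer: .#.....#
.#......
###.....
.....#..
........
.##.#.##
........
........
....#...
##.#..#.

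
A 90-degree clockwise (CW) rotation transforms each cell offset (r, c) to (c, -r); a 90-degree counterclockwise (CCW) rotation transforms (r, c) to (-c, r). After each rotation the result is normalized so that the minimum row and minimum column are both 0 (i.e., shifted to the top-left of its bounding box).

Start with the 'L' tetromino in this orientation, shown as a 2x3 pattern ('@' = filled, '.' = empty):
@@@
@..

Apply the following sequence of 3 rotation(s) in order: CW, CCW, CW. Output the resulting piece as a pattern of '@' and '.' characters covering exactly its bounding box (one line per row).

Answer: @@
.@
.@

Derivation:
Start:
@@@
@..
After rotation 1 (CW):
@@
.@
.@
After rotation 2 (CCW):
@@@
@..
After rotation 3 (CW):
@@
.@
.@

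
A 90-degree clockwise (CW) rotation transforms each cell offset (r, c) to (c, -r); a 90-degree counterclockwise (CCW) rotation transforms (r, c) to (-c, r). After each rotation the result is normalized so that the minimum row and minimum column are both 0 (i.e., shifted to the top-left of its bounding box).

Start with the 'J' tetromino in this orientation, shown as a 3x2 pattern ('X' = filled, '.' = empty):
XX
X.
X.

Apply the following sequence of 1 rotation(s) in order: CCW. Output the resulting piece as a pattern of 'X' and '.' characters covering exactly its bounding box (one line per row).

Start:
XX
X.
X.
After rotation 1 (CCW):
X..
XXX

Answer: X..
XXX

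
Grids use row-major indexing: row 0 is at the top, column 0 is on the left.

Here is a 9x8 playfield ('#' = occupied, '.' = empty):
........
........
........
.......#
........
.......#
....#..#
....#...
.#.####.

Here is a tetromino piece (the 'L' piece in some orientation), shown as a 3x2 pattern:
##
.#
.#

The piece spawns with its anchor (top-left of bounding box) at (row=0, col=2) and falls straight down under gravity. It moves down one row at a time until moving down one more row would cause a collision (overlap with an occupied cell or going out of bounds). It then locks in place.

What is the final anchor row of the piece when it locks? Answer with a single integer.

Spawn at (row=0, col=2). Try each row:
  row 0: fits
  row 1: fits
  row 2: fits
  row 3: fits
  row 4: fits
  row 5: fits
  row 6: blocked -> lock at row 5

Answer: 5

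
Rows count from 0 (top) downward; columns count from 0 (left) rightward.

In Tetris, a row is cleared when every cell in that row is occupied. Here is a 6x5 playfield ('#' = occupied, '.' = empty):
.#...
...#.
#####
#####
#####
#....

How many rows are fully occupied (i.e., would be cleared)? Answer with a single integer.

Answer: 3

Derivation:
Check each row:
  row 0: 4 empty cells -> not full
  row 1: 4 empty cells -> not full
  row 2: 0 empty cells -> FULL (clear)
  row 3: 0 empty cells -> FULL (clear)
  row 4: 0 empty cells -> FULL (clear)
  row 5: 4 empty cells -> not full
Total rows cleared: 3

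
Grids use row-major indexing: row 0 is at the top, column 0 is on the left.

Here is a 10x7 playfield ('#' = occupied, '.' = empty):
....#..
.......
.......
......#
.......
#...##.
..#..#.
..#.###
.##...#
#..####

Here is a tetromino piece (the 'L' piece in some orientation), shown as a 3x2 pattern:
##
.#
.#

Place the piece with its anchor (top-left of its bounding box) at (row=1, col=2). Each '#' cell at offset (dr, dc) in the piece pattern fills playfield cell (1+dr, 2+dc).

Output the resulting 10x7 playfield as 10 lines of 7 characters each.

Answer: ....#..
..##...
...#...
...#..#
.......
#...##.
..#..#.
..#.###
.##...#
#..####

Derivation:
Fill (1+0,2+0) = (1,2)
Fill (1+0,2+1) = (1,3)
Fill (1+1,2+1) = (2,3)
Fill (1+2,2+1) = (3,3)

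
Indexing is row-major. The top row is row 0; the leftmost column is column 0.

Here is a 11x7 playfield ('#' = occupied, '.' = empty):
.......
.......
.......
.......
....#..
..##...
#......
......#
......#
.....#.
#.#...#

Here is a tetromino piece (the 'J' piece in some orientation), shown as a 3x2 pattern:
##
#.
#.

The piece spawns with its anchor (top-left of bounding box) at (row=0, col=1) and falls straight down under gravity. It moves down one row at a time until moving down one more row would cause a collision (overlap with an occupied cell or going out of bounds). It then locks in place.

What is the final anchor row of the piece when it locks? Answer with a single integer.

Spawn at (row=0, col=1). Try each row:
  row 0: fits
  row 1: fits
  row 2: fits
  row 3: fits
  row 4: fits
  row 5: blocked -> lock at row 4

Answer: 4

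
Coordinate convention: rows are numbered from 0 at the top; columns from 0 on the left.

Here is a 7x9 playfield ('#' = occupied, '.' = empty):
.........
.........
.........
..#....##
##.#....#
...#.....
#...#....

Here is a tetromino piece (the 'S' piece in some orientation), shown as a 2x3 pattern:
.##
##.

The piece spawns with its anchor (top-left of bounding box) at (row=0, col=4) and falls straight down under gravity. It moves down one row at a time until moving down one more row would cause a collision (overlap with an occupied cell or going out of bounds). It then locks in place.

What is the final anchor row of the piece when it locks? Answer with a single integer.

Answer: 4

Derivation:
Spawn at (row=0, col=4). Try each row:
  row 0: fits
  row 1: fits
  row 2: fits
  row 3: fits
  row 4: fits
  row 5: blocked -> lock at row 4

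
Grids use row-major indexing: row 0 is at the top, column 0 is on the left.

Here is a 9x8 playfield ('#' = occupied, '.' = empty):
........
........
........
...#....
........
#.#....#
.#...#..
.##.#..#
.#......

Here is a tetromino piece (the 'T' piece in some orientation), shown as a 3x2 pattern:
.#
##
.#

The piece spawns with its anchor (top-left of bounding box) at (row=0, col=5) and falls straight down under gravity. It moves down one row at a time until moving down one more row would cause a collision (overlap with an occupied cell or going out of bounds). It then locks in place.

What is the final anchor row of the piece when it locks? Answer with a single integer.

Spawn at (row=0, col=5). Try each row:
  row 0: fits
  row 1: fits
  row 2: fits
  row 3: fits
  row 4: fits
  row 5: blocked -> lock at row 4

Answer: 4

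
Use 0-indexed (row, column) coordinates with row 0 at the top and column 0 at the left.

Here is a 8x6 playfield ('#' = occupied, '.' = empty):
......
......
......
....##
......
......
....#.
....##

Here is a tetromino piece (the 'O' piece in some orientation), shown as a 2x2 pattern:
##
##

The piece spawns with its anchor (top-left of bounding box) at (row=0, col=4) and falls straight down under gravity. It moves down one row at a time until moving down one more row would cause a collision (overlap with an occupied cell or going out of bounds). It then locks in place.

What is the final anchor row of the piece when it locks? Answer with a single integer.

Answer: 1

Derivation:
Spawn at (row=0, col=4). Try each row:
  row 0: fits
  row 1: fits
  row 2: blocked -> lock at row 1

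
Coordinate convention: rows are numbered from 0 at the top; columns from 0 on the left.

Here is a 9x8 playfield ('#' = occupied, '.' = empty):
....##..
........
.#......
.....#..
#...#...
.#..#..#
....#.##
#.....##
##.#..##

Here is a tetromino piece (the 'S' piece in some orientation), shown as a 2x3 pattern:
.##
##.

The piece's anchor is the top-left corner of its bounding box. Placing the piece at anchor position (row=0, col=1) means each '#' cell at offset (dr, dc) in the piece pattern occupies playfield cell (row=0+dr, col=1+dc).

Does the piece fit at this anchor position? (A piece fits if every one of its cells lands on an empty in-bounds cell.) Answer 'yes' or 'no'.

Check each piece cell at anchor (0, 1):
  offset (0,1) -> (0,2): empty -> OK
  offset (0,2) -> (0,3): empty -> OK
  offset (1,0) -> (1,1): empty -> OK
  offset (1,1) -> (1,2): empty -> OK
All cells valid: yes

Answer: yes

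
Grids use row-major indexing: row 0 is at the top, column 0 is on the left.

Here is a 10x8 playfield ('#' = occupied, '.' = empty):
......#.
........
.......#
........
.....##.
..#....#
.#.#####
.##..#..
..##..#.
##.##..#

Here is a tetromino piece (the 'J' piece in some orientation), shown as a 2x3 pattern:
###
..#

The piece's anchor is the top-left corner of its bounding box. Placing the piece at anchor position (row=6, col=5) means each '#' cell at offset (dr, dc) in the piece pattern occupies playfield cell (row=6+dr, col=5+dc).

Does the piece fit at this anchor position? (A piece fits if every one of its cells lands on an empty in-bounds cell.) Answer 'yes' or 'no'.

Check each piece cell at anchor (6, 5):
  offset (0,0) -> (6,5): occupied ('#') -> FAIL
  offset (0,1) -> (6,6): occupied ('#') -> FAIL
  offset (0,2) -> (6,7): occupied ('#') -> FAIL
  offset (1,2) -> (7,7): empty -> OK
All cells valid: no

Answer: no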